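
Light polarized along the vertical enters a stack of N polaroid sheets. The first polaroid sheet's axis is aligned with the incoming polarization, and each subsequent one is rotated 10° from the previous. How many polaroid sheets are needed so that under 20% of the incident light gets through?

First polarizer is aligned with the polarization: full transmission.
Each further stage multiplies by cos²(10°) = 0.9698.
After N polarizers: T = 0.9698^(N−1). Require T < 0.20 ⇒ N−1 > ln(0.20)/ln(0.9698) = 52.57, so N−1 ≥ 53 and N = 54.
Check: N=54 gives T = 0.1974 < 0.20; N=53 gives T = 0.2035.

N = 54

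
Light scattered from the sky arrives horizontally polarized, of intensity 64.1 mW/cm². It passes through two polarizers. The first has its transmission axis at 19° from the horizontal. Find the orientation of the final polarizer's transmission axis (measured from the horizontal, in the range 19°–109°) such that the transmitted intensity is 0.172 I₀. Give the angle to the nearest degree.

θ ≈ 83°

I₁ = I₀ cos²(19° − 0°) = I₀ cos²(19°) = 0.894 I₀.
Need I₂/I₀ = 0.172, so cos²(θ − 19°) = 0.172 / 0.894 = 0.1924.
θ − 19° = arccos(√0.1924) = 64.0°, giving θ ≈ 19 + 64.0 = 83.0°.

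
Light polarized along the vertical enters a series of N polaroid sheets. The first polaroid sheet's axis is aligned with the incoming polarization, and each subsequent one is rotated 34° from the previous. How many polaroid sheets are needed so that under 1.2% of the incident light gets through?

N = 13

First polarizer is aligned with the polarization: full transmission.
Each further stage multiplies by cos²(34°) = 0.6873.
After N polarizers: T = 0.6873^(N−1). Require T < 0.012 ⇒ N−1 > ln(0.012)/ln(0.6873) = 11.79, so N−1 ≥ 12 and N = 13.
Check: N=13 gives T = 0.01111 < 0.012; N=12 gives T = 0.01617.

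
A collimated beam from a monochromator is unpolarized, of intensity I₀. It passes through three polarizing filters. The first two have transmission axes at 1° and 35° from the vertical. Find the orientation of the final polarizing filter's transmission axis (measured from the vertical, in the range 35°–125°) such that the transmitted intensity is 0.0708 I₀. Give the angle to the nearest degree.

Unpolarized light through the first polarizer → I₁ = ½ I₀, now polarized at 1°.
I₂ = I₁ cos²(35° − 1°) = 0.5 I₀ · cos²(34°) = 0.3437 I₀.
Need I₃/I₀ = 0.0708, so cos²(θ − 35°) = 0.0708 / 0.3437 = 0.206.
θ − 35° = arccos(√0.206) = 63.0°, giving θ ≈ 35 + 63.0 = 98.0°.

θ ≈ 98°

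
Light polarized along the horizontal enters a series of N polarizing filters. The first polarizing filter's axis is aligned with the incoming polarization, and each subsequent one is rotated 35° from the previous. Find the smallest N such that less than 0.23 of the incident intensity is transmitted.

First polarizer is aligned with the polarization: full transmission.
Each further stage multiplies by cos²(35°) = 0.671.
After N polarizers: T = 0.671^(N−1). Require T < 0.23 ⇒ N−1 > ln(0.23)/ln(0.671) = 3.68, so N−1 ≥ 4 and N = 5.
Check: N=5 gives T = 0.2027 < 0.23; N=4 gives T = 0.3021.

N = 5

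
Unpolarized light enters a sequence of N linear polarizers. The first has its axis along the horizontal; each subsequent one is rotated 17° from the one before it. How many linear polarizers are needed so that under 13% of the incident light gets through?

First polarizer halves the unpolarized light: factor 1/2.
Each further stage multiplies by cos²(17°) = 0.9145.
After N polarizers: T = 0.5·0.9145^(N−1). Require T < 0.13 ⇒ N−1 > ln(0.13/0.5)/ln(0.9145) = 15.08, so N−1 ≥ 16 and N = 17.
Check: N=17 gives T = 0.1197 < 0.13; N=16 gives T = 0.1309.

N = 17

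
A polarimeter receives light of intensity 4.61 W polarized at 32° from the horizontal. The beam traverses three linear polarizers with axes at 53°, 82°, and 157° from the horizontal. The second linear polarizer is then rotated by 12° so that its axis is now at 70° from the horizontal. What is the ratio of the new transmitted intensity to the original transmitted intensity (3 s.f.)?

Before rotation:
I₁ = I₀ cos²(53° − 32°) = I₀ cos²(21°) = 0.8716 I₀.
I₂ = I₁ cos²(82° − 53°) = 0.8716 I₀ · cos²(29°) = 0.6667 I₀.
I₃ = I₂ cos²(157° − 82°) = 0.6667 I₀ · cos²(75°) = 0.04466 I₀.
After rotation:
I₁ = I₀ cos²(53° − 32°) = I₀ cos²(21°) = 0.8716 I₀.
I₂ = I₁ cos²(70° − 53°) = 0.8716 I₀ · cos²(17°) = 0.7971 I₀.
I₃ = I₂ cos²(157° − 70°) = 0.7971 I₀ · cos²(87°) = 0.002183 I₀.
Ratio = 0.002183 / 0.04466 = 0.04888.

I_new/I_old ≈ 0.0489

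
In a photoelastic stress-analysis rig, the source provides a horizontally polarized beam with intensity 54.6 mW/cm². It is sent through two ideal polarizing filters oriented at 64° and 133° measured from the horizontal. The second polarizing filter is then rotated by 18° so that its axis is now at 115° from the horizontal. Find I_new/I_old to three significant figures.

I_new/I_old ≈ 3.08

Before rotation:
By Malus's law, I₁ = I₀ cos²(64° − 0°) = I₀ cos²(64°) = 0.1922 I₀.
I₂ = I₁ cos²(133° − 64°) = 0.1922 I₀ · cos²(69°) = 0.02468 I₀.
After rotation:
I₁ = I₀ cos²(64° − 0°) = I₀ cos²(64°) = 0.1922 I₀.
I₂ = I₁ cos²(115° − 64°) = 0.1922 I₀ · cos²(51°) = 0.07611 I₀.
Ratio = 0.07611 / 0.02468 = 3.084.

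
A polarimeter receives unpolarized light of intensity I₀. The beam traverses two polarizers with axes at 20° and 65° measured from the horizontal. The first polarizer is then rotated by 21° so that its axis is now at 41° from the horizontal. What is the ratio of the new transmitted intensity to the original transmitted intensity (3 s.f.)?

Before rotation:
Unpolarized light through the first polarizer → I₁ = ½ I₀, now polarized at 20°.
I₂ = I₁ cos²(65° − 20°) = 0.5 I₀ · cos²(45°) = 0.25 I₀.
After rotation:
Unpolarized light through the first polarizer → I₁ = ½ I₀, now polarized at 41°.
I₂ = I₁ cos²(65° − 41°) = 0.5 I₀ · cos²(24°) = 0.4173 I₀.
Ratio = 0.4173 / 0.25 = 1.669.

I_new/I_old ≈ 1.67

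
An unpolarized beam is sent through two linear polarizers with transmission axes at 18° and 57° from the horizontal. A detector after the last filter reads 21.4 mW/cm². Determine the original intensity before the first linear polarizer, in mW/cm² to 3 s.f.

Unpolarized light through the first polarizer → I₁ = ½ I₀, now polarized at 18°.
I₂ = I₁ cos²(57° − 18°) = 0.5 I₀ · cos²(39°) = 0.302 I₀.
So 21.4 mW/cm² = 0.302 I₀, giving I₀ = 21.4/0.302 = 70.87 mW/cm².

I₀ ≈ 70.9 mW/cm²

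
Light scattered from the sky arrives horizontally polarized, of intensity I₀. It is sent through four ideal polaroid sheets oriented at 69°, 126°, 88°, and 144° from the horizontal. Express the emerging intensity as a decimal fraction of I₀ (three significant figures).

I₁ = I₀ cos²(69° − 0°) = I₀ cos²(69°) = 0.1284 I₀.
I₂ = I₁ cos²(126° − 69°) = 0.1284 I₀ · cos²(57°) = 0.0381 I₀.
I₃ = I₂ cos²(88° − 126°) = 0.0381 I₀ · cos²(38°) = 0.02366 I₀.
I₄ = I₃ cos²(144° − 88°) = 0.02366 I₀ · cos²(56°) = 0.007397 I₀.
Transmitted fraction = 0.007397.

≈ 0.00740 I₀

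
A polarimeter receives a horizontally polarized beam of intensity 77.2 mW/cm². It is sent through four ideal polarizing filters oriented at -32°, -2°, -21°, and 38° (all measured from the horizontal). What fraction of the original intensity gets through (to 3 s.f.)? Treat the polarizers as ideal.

I₁ = 77.2 mW/cm² · cos²(32°) = 55.52 mW/cm².
I₂ = I₁ · cos²(30°) = 55.52 · 0.75 = 41.64 mW/cm².
I₃ = I₂ · cos²(19°) = 41.64 · 0.894 = 37.23 mW/cm².
I₄ = I₃ · cos²(59°) = 37.23 · 0.2653 = 9.875 mW/cm².
Transmitted fraction = 0.1279.

I/I₀ ≈ 0.128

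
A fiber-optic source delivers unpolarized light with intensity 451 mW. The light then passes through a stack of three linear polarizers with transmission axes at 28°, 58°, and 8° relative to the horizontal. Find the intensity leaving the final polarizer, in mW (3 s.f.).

Unpolarized light through the first polarizer → I₁ = 451 mW/2 = 225.5 mW, polarized at 28°.
I₂ = I₁ · cos²(30°) = 225.5 · 0.75 = 169.1 mW.
I₃ = I₂ · cos²(50°) = 169.1 · 0.4132 = 69.88 mW.

I ≈ 69.9 mW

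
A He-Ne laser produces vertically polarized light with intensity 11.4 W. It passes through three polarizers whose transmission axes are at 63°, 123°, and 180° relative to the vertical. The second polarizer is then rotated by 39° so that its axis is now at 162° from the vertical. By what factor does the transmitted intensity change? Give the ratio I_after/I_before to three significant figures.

I_new/I_old ≈ 0.298

Before rotation:
I₁ = I₀ cos²(63° − 0°) = I₀ cos²(63°) = 0.2061 I₀.
I₂ = I₁ cos²(123° − 63°) = 0.2061 I₀ · cos²(60°) = 0.05153 I₀.
I₃ = I₂ cos²(180° − 123°) = 0.05153 I₀ · cos²(57°) = 0.01528 I₀.
After rotation:
I₁ = I₀ cos²(63° − 0°) = I₀ cos²(63°) = 0.2061 I₀.
Angle between axes 1 and 2: 81°. I₂ = 0.2061 I₀ · cos²(81°) = 0.005044 I₀.
I₃ = I₂ cos²(180° − 162°) = 0.005044 I₀ · cos²(18°) = 0.004562 I₀.
Ratio = 0.004562 / 0.01528 = 0.2985.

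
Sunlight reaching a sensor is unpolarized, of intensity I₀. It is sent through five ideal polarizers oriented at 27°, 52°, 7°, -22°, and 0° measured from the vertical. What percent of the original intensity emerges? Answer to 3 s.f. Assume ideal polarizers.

Unpolarized light through the first polarizer → I₁ = ½ I₀, now polarized at 27°.
I₂ = I₁ cos²(52° − 27°) = 0.5 I₀ · cos²(25°) = 0.4107 I₀.
I₃ = I₂ cos²(7° − 52°) = 0.4107 I₀ · cos²(45°) = 0.2053 I₀.
I₄ = I₃ cos²(-22° − 7°) = 0.2053 I₀ · cos²(29°) = 0.1571 I₀.
I₅ = I₄ cos²(0° + 22°) = 0.1571 I₀ · cos²(22°) = 0.135 I₀.
That is 13.5% of the incident intensity.

≈ 13.5%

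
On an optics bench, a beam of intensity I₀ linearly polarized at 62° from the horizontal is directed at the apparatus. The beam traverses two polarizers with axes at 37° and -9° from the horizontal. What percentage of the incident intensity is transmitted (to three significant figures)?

≈ 39.6%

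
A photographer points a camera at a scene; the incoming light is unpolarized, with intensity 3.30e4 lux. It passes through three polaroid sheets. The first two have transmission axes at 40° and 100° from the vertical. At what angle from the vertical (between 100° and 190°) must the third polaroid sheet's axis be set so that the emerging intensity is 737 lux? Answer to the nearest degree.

Unpolarized light through the first polarizer → I₁ = ½ I₀, now polarized at 40°.
I₂ = I₁ cos²(100° − 40°) = 0.5 I₀ · cos²(60°) = 0.125 I₀.
Target fraction: 737 / 3.30e4 lux = 0.02233 of I₀.
Need I₃/I₀ = 0.02233, so cos²(θ − 100°) = 0.02233 / 0.125 = 0.1787.
θ − 100° = arccos(√0.1787) = 65.0°, giving θ ≈ 100 + 65.0 = 165.0°.

θ ≈ 165°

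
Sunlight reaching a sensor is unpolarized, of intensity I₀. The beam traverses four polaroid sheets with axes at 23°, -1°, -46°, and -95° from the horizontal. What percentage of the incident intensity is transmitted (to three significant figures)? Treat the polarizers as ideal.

≈ 8.98%

Unpolarized light through the first polarizer → I₁ = ½ I₀, now polarized at 23°.
I₂ = I₁ cos²(-1° − 23°) = 0.5 I₀ · cos²(24°) = 0.4173 I₀.
I₃ = I₂ cos²(-46° + 1°) = 0.4173 I₀ · cos²(45°) = 0.2086 I₀.
I₄ = I₃ cos²(-95° + 46°) = 0.2086 I₀ · cos²(49°) = 0.0898 I₀.
That is 8.98% of the incident intensity.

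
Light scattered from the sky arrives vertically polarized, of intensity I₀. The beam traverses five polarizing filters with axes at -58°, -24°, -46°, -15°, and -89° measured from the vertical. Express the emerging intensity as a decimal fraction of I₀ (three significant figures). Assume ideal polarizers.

≈ 0.00926 I₀

By Malus's law, I₁ = I₀ cos²(-58° − 0°) = I₀ cos²(58°) = 0.2808 I₀.
I₂ = I₁ cos²(-24° + 58°) = 0.2808 I₀ · cos²(34°) = 0.193 I₀.
I₃ = I₂ cos²(-46° + 24°) = 0.193 I₀ · cos²(22°) = 0.1659 I₀.
I₄ = I₃ cos²(-15° + 46°) = 0.1659 I₀ · cos²(31°) = 0.1219 I₀.
I₅ = I₄ cos²(-89° + 15°) = 0.1219 I₀ · cos²(74°) = 0.009262 I₀.
Transmitted fraction = 0.009262.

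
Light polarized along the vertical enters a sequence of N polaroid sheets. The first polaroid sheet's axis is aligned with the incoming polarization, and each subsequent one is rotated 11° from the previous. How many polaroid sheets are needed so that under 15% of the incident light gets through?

First polarizer is aligned with the polarization: full transmission.
Each further stage multiplies by cos²(11°) = 0.9636.
After N polarizers: T = 0.9636^(N−1). Require T < 0.15 ⇒ N−1 > ln(0.15)/ln(0.9636) = 51.15, so N−1 ≥ 52 and N = 53.
Check: N=53 gives T = 0.1454 < 0.15; N=52 gives T = 0.1509.

N = 53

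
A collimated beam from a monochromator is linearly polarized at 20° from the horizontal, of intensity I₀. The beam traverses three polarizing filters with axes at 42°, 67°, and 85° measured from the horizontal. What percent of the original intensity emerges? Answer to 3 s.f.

By Malus's law, I₁ = I₀ cos²(42° − 20°) = I₀ cos²(22°) = 0.8597 I₀.
I₂ = I₁ cos²(67° − 42°) = 0.8597 I₀ · cos²(25°) = 0.7061 I₀.
I₃ = I₂ cos²(85° − 67°) = 0.7061 I₀ · cos²(18°) = 0.6387 I₀.
That is 63.87% of the incident intensity.

≈ 63.9%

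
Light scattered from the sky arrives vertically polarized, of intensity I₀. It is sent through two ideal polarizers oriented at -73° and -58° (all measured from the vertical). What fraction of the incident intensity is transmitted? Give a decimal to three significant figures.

≈ 0.0798 I₀

I₁ = I₀ cos²(-73° − 0°) = I₀ cos²(73°) = 0.08548 I₀.
I₂ = I₁ cos²(-58° + 73°) = 0.08548 I₀ · cos²(15°) = 0.07976 I₀.
Transmitted fraction = 0.07976.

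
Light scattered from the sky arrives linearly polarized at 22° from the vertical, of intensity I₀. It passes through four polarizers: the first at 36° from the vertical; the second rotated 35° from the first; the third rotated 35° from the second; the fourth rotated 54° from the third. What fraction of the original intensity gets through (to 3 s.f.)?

≈ 0.146 I₀

I₁ = I₀ cos²(36° − 22°) = I₀ cos²(14°) = 0.9415 I₀.
I₂ = I₁ cos²(35°) = 0.9415 · 0.671 I₀ = 0.6317 I₀.
I₃ = I₂ cos²(35°) = 0.6317 · 0.671 I₀ = 0.4239 I₀.
I₄ = I₃ cos²(54°) = 0.4239 · 0.3455 I₀ = 0.1465 I₀.
Transmitted fraction = 0.1465.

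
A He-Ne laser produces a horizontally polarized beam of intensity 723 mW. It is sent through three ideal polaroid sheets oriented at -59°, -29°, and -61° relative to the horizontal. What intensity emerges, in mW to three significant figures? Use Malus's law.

By Malus's law, I₁ = 723 mW · cos²(59°) = 191.8 mW.
I₂ = I₁ · cos²(30°) = 191.8 · 0.75 = 143.8 mW.
I₃ = I₂ · cos²(32°) = 143.8 · 0.7192 = 103.4 mW.

I ≈ 103 mW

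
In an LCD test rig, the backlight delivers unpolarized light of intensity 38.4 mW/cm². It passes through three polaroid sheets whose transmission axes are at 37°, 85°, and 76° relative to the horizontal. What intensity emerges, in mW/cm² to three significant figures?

I ≈ 8.39 mW/cm²

Unpolarized light through the first polarizer → I₁ = 38.4 mW/cm²/2 = 19.2 mW/cm², polarized at 37°.
I₂ = I₁ · cos²(48°) = 19.2 · 0.4477 = 8.597 mW/cm².
I₃ = I₂ · cos²(9°) = 8.597 · 0.9755 = 8.386 mW/cm².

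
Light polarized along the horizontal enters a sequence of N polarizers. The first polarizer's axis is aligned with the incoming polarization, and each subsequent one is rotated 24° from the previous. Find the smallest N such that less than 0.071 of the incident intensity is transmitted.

N = 16

First polarizer is aligned with the polarization: full transmission.
Each further stage multiplies by cos²(24°) = 0.8346.
After N polarizers: T = 0.8346^(N−1). Require T < 0.071 ⇒ N−1 > ln(0.071)/ln(0.8346) = 14.63, so N−1 ≥ 15 and N = 16.
Check: N=16 gives T = 0.06636 < 0.071; N=15 gives T = 0.07951.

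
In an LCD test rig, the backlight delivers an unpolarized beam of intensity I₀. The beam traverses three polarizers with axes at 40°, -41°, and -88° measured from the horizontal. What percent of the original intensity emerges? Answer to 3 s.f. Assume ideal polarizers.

Unpolarized light through the first polarizer → I₁ = ½ I₀, now polarized at 40°.
I₂ = I₁ cos²(-41° − 40°) = 0.5 I₀ · cos²(81°) = 0.01224 I₀.
I₃ = I₂ cos²(-88° + 41°) = 0.01224 I₀ · cos²(47°) = 0.005691 I₀.
That is 0.5691% of the incident intensity.

≈ 0.569%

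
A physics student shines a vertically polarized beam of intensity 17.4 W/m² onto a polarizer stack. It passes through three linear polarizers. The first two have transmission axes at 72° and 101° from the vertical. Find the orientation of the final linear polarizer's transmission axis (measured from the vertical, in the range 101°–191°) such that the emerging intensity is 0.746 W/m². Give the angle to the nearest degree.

θ ≈ 141°

By Malus's law, I₁ = I₀ cos²(72° − 0°) = I₀ cos²(72°) = 0.09549 I₀.
I₂ = I₁ cos²(101° − 72°) = 0.09549 I₀ · cos²(29°) = 0.07305 I₀.
Target fraction: 0.746 / 17.4 W/m² = 0.04287 of I₀.
Need I₃/I₀ = 0.04287, so cos²(θ − 101°) = 0.04287 / 0.07305 = 0.5869.
θ − 101° = arccos(√0.5869) = 40.0°, giving θ ≈ 101 + 40.0 = 141.0°.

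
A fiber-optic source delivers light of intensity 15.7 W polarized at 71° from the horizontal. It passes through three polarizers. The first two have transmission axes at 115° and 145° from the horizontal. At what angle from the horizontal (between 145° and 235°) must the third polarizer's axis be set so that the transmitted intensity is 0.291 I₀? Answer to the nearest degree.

I₁ = I₀ cos²(115° − 71°) = I₀ cos²(44°) = 0.5174 I₀.
I₂ = I₁ cos²(145° − 115°) = 0.5174 I₀ · cos²(30°) = 0.3881 I₀.
Need I₃/I₀ = 0.291, so cos²(θ − 145°) = 0.291 / 0.3881 = 0.7498.
θ − 145° = arccos(√0.7498) = 30.0°, giving θ ≈ 145 + 30.0 = 175.0°.

θ ≈ 175°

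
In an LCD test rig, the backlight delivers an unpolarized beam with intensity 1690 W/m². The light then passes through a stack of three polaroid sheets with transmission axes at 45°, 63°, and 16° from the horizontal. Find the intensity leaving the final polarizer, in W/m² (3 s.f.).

Unpolarized light through the first polarizer → I₁ = 1690 W/m²/2 = 845 W/m², polarized at 45°.
I₂ = I₁ · cos²(18°) = 845 · 0.9045 = 764.3 W/m².
I₃ = I₂ · cos²(47°) = 764.3 · 0.4651 = 355.5 W/m².

I ≈ 355 W/m²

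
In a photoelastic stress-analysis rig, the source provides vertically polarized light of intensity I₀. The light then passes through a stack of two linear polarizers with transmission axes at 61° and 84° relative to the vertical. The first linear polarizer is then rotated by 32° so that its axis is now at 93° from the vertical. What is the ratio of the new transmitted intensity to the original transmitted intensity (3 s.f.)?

I_new/I_old ≈ 0.0134

Before rotation:
I₁ = I₀ cos²(61° − 0°) = I₀ cos²(61°) = 0.235 I₀.
I₂ = I₁ cos²(84° − 61°) = 0.235 I₀ · cos²(23°) = 0.1992 I₀.
After rotation:
I₁ = I₀ cos²(93° − 0°) = I₀ cos²(87°) = 0.002739 I₀.
I₂ = I₁ cos²(84° − 93°) = 0.002739 I₀ · cos²(9°) = 0.002672 I₀.
Ratio = 0.002672 / 0.1992 = 0.01342.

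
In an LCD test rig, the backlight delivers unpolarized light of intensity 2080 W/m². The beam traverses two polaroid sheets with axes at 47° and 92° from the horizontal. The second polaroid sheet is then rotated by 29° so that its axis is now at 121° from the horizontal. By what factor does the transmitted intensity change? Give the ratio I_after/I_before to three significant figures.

Before rotation:
Unpolarized light through the first polarizer → I₁ = ½ I₀, now polarized at 47°.
I₂ = I₁ cos²(92° − 47°) = 0.5 I₀ · cos²(45°) = 0.25 I₀.
After rotation:
Unpolarized light through the first polarizer → I₁ = ½ I₀, now polarized at 47°.
I₂ = I₁ cos²(121° − 47°) = 0.5 I₀ · cos²(74°) = 0.03799 I₀.
Ratio = 0.03799 / 0.25 = 0.152.

I_new/I_old ≈ 0.152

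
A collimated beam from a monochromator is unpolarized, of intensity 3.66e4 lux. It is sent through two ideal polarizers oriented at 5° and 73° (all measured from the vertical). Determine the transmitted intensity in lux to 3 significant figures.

Unpolarized light through the first polarizer → I₁ = 3.66e4 lux/2 = 1.83e+04 lux, polarized at 5°.
I₂ = I₁ · cos²(68°) = 1.83e+04 · 0.1403 = 2568 lux.

I ≈ 2570 lux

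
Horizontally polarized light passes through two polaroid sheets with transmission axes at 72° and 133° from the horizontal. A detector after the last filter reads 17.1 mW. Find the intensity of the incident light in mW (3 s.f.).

I₀ ≈ 762 mW

I₁ = I₀ cos²(72° − 0°) = I₀ cos²(72°) = 0.09549 I₀.
I₂ = I₁ cos²(133° − 72°) = 0.09549 I₀ · cos²(61°) = 0.02244 I₀.
So 17.1 mW = 0.02244 I₀, giving I₀ = 17.1/0.02244 = 761.9 mW.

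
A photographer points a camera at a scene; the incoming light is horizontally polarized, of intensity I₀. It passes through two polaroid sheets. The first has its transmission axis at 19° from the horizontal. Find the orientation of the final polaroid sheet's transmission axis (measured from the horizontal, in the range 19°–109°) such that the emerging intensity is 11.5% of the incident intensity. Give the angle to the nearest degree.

θ ≈ 88°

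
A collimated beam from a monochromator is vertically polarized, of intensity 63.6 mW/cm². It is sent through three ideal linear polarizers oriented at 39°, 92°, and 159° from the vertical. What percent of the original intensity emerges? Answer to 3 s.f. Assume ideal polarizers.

I₁ = 63.6 mW/cm² · cos²(39°) = 38.41 mW/cm².
I₂ = I₁ · cos²(53°) = 38.41 · 0.3622 = 13.91 mW/cm².
I₃ = I₂ · cos²(67°) = 13.91 · 0.1527 = 2.124 mW/cm².
That is 3.34% of the incident intensity.

≈ 3.34%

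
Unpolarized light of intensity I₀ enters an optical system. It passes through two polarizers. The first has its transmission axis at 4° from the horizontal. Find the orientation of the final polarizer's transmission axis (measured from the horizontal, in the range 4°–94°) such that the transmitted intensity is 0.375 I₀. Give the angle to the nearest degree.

Unpolarized light through the first polarizer → I₁ = ½ I₀, now polarized at 4°.
Need I₂/I₀ = 0.375, so cos²(θ − 4°) = 0.375 / 0.5 = 0.75.
θ − 4° = arccos(√0.75) = 30.0°, giving θ ≈ 4 + 30.0 = 34.0°.

θ ≈ 34°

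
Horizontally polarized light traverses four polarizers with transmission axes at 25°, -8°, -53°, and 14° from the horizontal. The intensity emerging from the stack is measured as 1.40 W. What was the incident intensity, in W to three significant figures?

I₀ ≈ 31.7 W

By Malus's law, I₁ = I₀ cos²(25° − 0°) = I₀ cos²(25°) = 0.8214 I₀.
I₂ = I₁ cos²(-8° − 25°) = 0.8214 I₀ · cos²(33°) = 0.5777 I₀.
I₃ = I₂ cos²(-53° + 8°) = 0.5777 I₀ · cos²(45°) = 0.2889 I₀.
I₄ = I₃ cos²(14° + 53°) = 0.2889 I₀ · cos²(67°) = 0.0441 I₀.
So 1.40 W = 0.0441 I₀, giving I₀ = 1.40/0.0441 = 31.74 W.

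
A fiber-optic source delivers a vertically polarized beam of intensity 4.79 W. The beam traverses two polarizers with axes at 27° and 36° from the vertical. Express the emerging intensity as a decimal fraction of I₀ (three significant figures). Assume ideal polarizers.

I₁ = 4.79 W · cos²(27°) = 3.803 W.
I₂ = I₁ · cos²(9°) = 3.803 · 0.9755 = 3.71 W.
Transmitted fraction = 0.7745.

I/I₀ ≈ 0.774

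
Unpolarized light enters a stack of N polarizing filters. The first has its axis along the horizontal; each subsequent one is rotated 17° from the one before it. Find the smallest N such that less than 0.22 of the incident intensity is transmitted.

First polarizer halves the unpolarized light: factor 1/2.
Each further stage multiplies by cos²(17°) = 0.9145.
After N polarizers: T = 0.5·0.9145^(N−1). Require T < 0.22 ⇒ N−1 > ln(0.22/0.5)/ln(0.9145) = 9.19, so N−1 ≥ 10 and N = 11.
Check: N=11 gives T = 0.2046 < 0.22; N=10 gives T = 0.2237.

N = 11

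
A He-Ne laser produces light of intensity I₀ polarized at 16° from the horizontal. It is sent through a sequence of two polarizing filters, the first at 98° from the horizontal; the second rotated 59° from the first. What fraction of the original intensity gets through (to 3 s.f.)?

≈ 0.00514 I₀

I₁ = I₀ cos²(98° − 16°) = I₀ cos²(82°) = 0.01937 I₀.
I₂ = I₁ cos²(59°) = 0.01937 · 0.2653 I₀ = 0.005138 I₀.
Transmitted fraction = 0.005138.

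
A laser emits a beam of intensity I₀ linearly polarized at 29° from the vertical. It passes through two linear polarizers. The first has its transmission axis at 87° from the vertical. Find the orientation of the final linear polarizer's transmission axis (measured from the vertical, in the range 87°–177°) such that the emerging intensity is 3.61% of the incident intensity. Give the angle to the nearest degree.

I₁ = I₀ cos²(87° − 29°) = I₀ cos²(58°) = 0.2808 I₀.
Need I₂/I₀ = 0.0361, so cos²(θ − 87°) = 0.0361 / 0.2808 = 0.1286.
θ − 87° = arccos(√0.1286) = 69.0°, giving θ ≈ 87 + 69.0 = 156.0°.

θ ≈ 156°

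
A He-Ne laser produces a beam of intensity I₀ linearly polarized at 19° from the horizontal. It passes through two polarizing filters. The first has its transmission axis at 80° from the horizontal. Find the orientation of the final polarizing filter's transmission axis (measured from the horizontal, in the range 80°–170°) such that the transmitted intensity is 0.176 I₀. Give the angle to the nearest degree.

I₁ = I₀ cos²(80° − 19°) = I₀ cos²(61°) = 0.235 I₀.
Need I₂/I₀ = 0.176, so cos²(θ − 80°) = 0.176 / 0.235 = 0.7488.
θ − 80° = arccos(√0.7488) = 30.1°, giving θ ≈ 80 + 30.1 = 110.1°.

θ ≈ 110°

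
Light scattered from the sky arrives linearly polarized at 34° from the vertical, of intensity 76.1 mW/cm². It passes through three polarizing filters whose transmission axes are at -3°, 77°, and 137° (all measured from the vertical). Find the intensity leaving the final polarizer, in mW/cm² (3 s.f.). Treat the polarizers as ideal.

I ≈ 0.366 mW/cm²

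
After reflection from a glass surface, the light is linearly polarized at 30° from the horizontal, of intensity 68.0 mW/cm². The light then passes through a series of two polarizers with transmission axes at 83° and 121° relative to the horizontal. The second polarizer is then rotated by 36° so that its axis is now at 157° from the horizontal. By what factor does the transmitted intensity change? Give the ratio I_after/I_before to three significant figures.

I_new/I_old ≈ 0.122

Before rotation:
By Malus's law, I₁ = I₀ cos²(83° − 30°) = I₀ cos²(53°) = 0.3622 I₀.
I₂ = I₁ cos²(121° − 83°) = 0.3622 I₀ · cos²(38°) = 0.2249 I₀.
After rotation:
I₁ = I₀ cos²(83° − 30°) = I₀ cos²(53°) = 0.3622 I₀.
I₂ = I₁ cos²(157° − 83°) = 0.3622 I₀ · cos²(74°) = 0.02752 I₀.
Ratio = 0.02752 / 0.2249 = 0.1224.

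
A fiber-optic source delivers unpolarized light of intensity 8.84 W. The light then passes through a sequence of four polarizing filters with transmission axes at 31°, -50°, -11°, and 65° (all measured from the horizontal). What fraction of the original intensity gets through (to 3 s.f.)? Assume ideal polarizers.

Unpolarized light through the first polarizer → I₁ = 8.84 W/2 = 4.42 W, polarized at 31°.
I₂ = I₁ · cos²(81°) = 4.42 · 0.02447 = 0.1082 W.
I₃ = I₂ · cos²(39°) = 0.1082 · 0.604 = 0.06533 W.
I₄ = I₃ · cos²(76°) = 0.06533 · 0.05853 = 0.003823 W.
Transmitted fraction = 0.0004325.

I/I₀ ≈ 0.000433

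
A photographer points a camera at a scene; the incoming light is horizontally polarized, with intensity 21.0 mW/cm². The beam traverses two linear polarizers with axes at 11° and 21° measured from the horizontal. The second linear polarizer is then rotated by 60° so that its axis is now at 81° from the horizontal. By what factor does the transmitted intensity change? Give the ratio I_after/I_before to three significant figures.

I_new/I_old ≈ 0.121

Before rotation:
By Malus's law, I₁ = I₀ cos²(11° − 0°) = I₀ cos²(11°) = 0.9636 I₀.
I₂ = I₁ cos²(21° − 11°) = 0.9636 I₀ · cos²(10°) = 0.9345 I₀.
After rotation:
I₁ = I₀ cos²(11° − 0°) = I₀ cos²(11°) = 0.9636 I₀.
I₂ = I₁ cos²(81° − 11°) = 0.9636 I₀ · cos²(70°) = 0.1127 I₀.
Ratio = 0.1127 / 0.9345 = 0.1206.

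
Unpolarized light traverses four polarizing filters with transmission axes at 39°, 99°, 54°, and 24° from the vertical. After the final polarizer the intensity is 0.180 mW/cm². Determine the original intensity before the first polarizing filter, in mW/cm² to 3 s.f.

Unpolarized light through the first polarizer → I₁ = ½ I₀, now polarized at 39°.
I₂ = I₁ cos²(99° − 39°) = 0.5 I₀ · cos²(60°) = 0.125 I₀.
I₃ = I₂ cos²(54° − 99°) = 0.125 I₀ · cos²(45°) = 0.0625 I₀.
I₄ = I₃ cos²(24° − 54°) = 0.0625 I₀ · cos²(30°) = 0.04688 I₀.
So 0.180 mW/cm² = 0.04688 I₀, giving I₀ = 0.180/0.04688 = 3.84 mW/cm².

I₀ ≈ 3.84 mW/cm²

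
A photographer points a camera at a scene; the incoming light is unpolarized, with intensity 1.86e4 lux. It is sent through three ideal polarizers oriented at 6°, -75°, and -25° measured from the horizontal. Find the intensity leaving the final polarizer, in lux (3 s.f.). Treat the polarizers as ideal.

Unpolarized light through the first polarizer → I₁ = 1.86e4 lux/2 = 9300 lux, polarized at 6°.
I₂ = I₁ · cos²(81°) = 9300 · 0.02447 = 227.6 lux.
I₃ = I₂ · cos²(50°) = 227.6 · 0.4132 = 94.03 lux.

I ≈ 94.0 lux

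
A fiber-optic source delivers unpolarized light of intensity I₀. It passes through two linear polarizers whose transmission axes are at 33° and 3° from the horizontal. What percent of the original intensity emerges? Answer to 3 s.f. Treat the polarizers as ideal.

Unpolarized light through the first polarizer → I₁ = ½ I₀, now polarized at 33°.
I₂ = I₁ cos²(3° − 33°) = 0.5 I₀ · cos²(30°) = 0.375 I₀.
That is 37.5% of the incident intensity.

≈ 37.5%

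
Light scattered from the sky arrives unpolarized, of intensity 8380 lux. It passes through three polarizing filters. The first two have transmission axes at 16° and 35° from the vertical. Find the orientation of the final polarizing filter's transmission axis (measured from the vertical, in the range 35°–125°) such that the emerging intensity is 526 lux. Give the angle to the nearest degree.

θ ≈ 103°

Unpolarized light through the first polarizer → I₁ = ½ I₀, now polarized at 16°.
I₂ = I₁ cos²(35° − 16°) = 0.5 I₀ · cos²(19°) = 0.447 I₀.
Target fraction: 526 / 8380 lux = 0.06277 of I₀.
Need I₃/I₀ = 0.06277, so cos²(θ − 35°) = 0.06277 / 0.447 = 0.1404.
θ − 35° = arccos(√0.1404) = 68.0°, giving θ ≈ 35 + 68.0 = 103.0°.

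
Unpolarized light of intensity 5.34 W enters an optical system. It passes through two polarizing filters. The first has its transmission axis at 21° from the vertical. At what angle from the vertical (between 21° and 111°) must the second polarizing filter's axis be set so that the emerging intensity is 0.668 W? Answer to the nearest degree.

Unpolarized light through the first polarizer → I₁ = ½ I₀, now polarized at 21°.
Target fraction: 0.668 / 5.34 W = 0.1251 of I₀.
Need I₂/I₀ = 0.1251, so cos²(θ − 21°) = 0.1251 / 0.5 = 0.2502.
θ − 21° = arccos(√0.2502) = 60.0°, giving θ ≈ 21 + 60.0 = 81.0°.

θ ≈ 81°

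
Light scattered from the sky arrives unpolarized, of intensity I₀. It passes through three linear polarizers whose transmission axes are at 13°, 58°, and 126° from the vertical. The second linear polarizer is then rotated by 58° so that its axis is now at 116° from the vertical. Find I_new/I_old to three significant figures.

I_new/I_old ≈ 0.699

Before rotation:
Unpolarized light through the first polarizer → I₁ = ½ I₀, now polarized at 13°.
I₂ = I₁ cos²(58° − 13°) = 0.5 I₀ · cos²(45°) = 0.25 I₀.
I₃ = I₂ cos²(126° − 58°) = 0.25 I₀ · cos²(68°) = 0.03508 I₀.
After rotation:
Unpolarized light through the first polarizer → I₁ = ½ I₀, now polarized at 13°.
Angle between axes 1 and 2: 77°. I₂ = 0.5 I₀ · cos²(77°) = 0.0253 I₀.
I₃ = I₂ cos²(126° − 116°) = 0.0253 I₀ · cos²(10°) = 0.02454 I₀.
Ratio = 0.02454 / 0.03508 = 0.6995.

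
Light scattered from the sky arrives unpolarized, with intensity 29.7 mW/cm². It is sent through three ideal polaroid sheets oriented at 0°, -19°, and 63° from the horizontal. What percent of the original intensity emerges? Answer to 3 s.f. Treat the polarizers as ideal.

≈ 0.866%

Unpolarized light through the first polarizer → I₁ = 29.7 mW/cm²/2 = 14.85 mW/cm², polarized at 0°.
I₂ = I₁ · cos²(19°) = 14.85 · 0.894 = 13.28 mW/cm².
I₃ = I₂ · cos²(82°) = 13.28 · 0.01937 = 0.2571 mW/cm².
That is 0.8658% of the incident intensity.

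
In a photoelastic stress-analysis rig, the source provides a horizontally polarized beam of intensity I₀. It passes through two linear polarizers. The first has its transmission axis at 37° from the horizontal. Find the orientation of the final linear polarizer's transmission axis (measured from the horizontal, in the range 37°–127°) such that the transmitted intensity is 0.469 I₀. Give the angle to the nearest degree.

By Malus's law, I₁ = I₀ cos²(37° − 0°) = I₀ cos²(37°) = 0.6378 I₀.
Need I₂/I₀ = 0.469, so cos²(θ − 37°) = 0.469 / 0.6378 = 0.7353.
θ − 37° = arccos(√0.7353) = 31.0°, giving θ ≈ 37 + 31.0 = 68.0°.

θ ≈ 68°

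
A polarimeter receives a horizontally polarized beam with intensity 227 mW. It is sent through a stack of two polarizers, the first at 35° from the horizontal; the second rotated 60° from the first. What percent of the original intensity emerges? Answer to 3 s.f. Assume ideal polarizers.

≈ 16.8%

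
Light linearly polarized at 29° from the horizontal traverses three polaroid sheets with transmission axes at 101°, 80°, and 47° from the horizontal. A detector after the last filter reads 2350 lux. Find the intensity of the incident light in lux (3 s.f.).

I₀ ≈ 4.01e4 lux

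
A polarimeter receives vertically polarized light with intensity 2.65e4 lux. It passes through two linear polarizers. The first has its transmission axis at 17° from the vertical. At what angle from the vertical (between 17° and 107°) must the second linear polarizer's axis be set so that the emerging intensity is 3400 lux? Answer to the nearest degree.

θ ≈ 85°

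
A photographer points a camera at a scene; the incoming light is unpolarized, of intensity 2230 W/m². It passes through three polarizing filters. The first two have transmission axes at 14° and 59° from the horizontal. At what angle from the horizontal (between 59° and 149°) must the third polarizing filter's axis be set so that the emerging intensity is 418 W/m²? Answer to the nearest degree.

Unpolarized light through the first polarizer → I₁ = ½ I₀, now polarized at 14°.
I₂ = I₁ cos²(59° − 14°) = 0.5 I₀ · cos²(45°) = 0.25 I₀.
Target fraction: 418 / 2230 W/m² = 0.1874 of I₀.
Need I₃/I₀ = 0.1874, so cos²(θ − 59°) = 0.1874 / 0.25 = 0.7498.
θ − 59° = arccos(√0.7498) = 30.0°, giving θ ≈ 59 + 30.0 = 89.0°.

θ ≈ 89°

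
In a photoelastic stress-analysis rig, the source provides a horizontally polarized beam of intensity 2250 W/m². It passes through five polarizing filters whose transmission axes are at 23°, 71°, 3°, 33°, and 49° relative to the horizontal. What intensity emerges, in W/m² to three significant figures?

I ≈ 83.0 W/m²

I₁ = 2250 W/m² · cos²(23°) = 1906 W/m².
I₂ = I₁ · cos²(48°) = 1906 · 0.4477 = 853.6 W/m².
I₃ = I₂ · cos²(68°) = 853.6 · 0.1403 = 119.8 W/m².
I₄ = I₃ · cos²(30°) = 119.8 · 0.75 = 89.84 W/m².
I₅ = I₄ · cos²(16°) = 89.84 · 0.924 = 83.01 W/m².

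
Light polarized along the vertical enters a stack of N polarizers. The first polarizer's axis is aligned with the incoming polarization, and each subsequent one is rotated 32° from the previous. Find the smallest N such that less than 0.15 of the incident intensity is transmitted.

First polarizer is aligned with the polarization: full transmission.
Each further stage multiplies by cos²(32°) = 0.7192.
After N polarizers: T = 0.7192^(N−1). Require T < 0.15 ⇒ N−1 > ln(0.15)/ln(0.7192) = 5.76, so N−1 ≥ 6 and N = 7.
Check: N=7 gives T = 0.1384 < 0.15; N=6 gives T = 0.1924.

N = 7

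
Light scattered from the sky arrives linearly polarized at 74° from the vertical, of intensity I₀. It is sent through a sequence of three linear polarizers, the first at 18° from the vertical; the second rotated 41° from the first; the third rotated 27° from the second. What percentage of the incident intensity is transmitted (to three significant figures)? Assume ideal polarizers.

≈ 14.1%

I₁ = I₀ cos²(18° − 74°) = I₀ cos²(56°) = 0.3127 I₀.
I₂ = I₁ cos²(41°) = 0.3127 · 0.5696 I₀ = 0.1781 I₀.
I₃ = I₂ cos²(27°) = 0.1781 · 0.7939 I₀ = 0.1414 I₀.
That is 14.14% of the incident intensity.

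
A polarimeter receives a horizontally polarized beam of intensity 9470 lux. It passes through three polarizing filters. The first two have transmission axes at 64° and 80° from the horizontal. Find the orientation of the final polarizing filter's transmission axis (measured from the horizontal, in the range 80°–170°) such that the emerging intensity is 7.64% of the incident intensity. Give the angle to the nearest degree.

I₁ = I₀ cos²(64° − 0°) = I₀ cos²(64°) = 0.1922 I₀.
I₂ = I₁ cos²(80° − 64°) = 0.1922 I₀ · cos²(16°) = 0.1776 I₀.
Need I₃/I₀ = 0.0764, so cos²(θ − 80°) = 0.0764 / 0.1776 = 0.4303.
θ − 80° = arccos(√0.4303) = 49.0°, giving θ ≈ 80 + 49.0 = 129.0°.

θ ≈ 129°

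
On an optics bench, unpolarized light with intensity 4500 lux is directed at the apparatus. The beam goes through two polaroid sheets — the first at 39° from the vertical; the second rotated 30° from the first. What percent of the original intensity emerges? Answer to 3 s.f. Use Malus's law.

Unpolarized light through the first polarizer → I₁ = 4500 lux/2 = 2250 lux, polarized at 39°.
I₂ = I₁ · cos²(30°) = 2250 · 0.75 = 1688 lux.
That is 37.5% of the incident intensity.

≈ 37.5%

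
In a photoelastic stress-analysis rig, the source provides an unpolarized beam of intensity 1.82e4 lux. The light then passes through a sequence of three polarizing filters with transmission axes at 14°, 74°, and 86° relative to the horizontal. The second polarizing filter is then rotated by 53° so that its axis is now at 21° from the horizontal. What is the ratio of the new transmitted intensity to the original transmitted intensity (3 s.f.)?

I_new/I_old ≈ 0.736

Before rotation:
Unpolarized light through the first polarizer → I₁ = ½ I₀, now polarized at 14°.
I₂ = I₁ cos²(74° − 14°) = 0.5 I₀ · cos²(60°) = 0.125 I₀.
I₃ = I₂ cos²(86° − 74°) = 0.125 I₀ · cos²(12°) = 0.1196 I₀.
After rotation:
Unpolarized light through the first polarizer → I₁ = ½ I₀, now polarized at 14°.
I₂ = I₁ cos²(21° − 14°) = 0.5 I₀ · cos²(7°) = 0.4926 I₀.
I₃ = I₂ cos²(86° − 21°) = 0.4926 I₀ · cos²(65°) = 0.08798 I₀.
Ratio = 0.08798 / 0.1196 = 0.7356.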